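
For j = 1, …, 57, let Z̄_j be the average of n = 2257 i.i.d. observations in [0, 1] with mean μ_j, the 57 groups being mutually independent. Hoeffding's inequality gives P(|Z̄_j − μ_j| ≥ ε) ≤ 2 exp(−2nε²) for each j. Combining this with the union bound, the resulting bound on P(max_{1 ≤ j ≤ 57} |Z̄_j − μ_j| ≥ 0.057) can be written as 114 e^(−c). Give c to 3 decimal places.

Union bound over the 57 events: P(max_{1 ≤ j ≤ 57} |Z̄_j − μ_j| ≥ 0.057) ≤ 57·2·exp(−2nε²) = 114 exp(−2·2257·0.057²).
So c = 2·2257·0.057² = 14.6660.

14.666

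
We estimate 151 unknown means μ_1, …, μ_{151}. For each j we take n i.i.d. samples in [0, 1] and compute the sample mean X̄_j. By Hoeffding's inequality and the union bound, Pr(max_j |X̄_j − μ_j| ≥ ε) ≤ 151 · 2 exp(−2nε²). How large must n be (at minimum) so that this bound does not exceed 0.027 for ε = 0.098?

486

Need 2·151·exp(−2nε²) ≤ 0.027, i.e. exp(−2nε²) ≤ 0.027/302.
So 2nε² ≥ ln(302/0.027) = 9.322345.
Hence n ≥ 9.322345/(2·0.098²) = 485.337.
The smallest integer n is 486.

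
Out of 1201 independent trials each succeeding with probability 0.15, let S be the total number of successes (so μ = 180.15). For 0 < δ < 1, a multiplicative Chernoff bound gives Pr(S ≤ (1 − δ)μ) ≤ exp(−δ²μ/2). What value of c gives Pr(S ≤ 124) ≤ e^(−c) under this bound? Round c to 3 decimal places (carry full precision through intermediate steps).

8.751

Write 124 = (1 − δ)μ, so δ = 1 − 124/180.15 = 0.3116847…
Then the exponent is δ²μ/2 = (μ − 124)²/(2μ) = 8.750548.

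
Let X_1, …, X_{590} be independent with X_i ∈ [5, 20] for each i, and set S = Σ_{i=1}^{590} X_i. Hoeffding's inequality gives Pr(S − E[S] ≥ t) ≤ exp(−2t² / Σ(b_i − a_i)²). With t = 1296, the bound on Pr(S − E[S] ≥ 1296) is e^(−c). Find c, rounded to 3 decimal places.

Σ(b_i − a_i)² = 590·(15)² = 132750.
c = 2t²/132750 = 2·1296²/132750 = 25.3049.

25.305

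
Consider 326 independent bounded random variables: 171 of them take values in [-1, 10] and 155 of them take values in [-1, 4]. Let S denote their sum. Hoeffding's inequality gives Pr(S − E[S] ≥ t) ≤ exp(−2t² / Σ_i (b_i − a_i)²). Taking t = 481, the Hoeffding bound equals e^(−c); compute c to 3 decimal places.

18.836

Σ(b_i − a_i)² = 171·11² + 155·5² = 24566.
c = 2t² / 24566 = 2·481² / 24566 = 18.8359.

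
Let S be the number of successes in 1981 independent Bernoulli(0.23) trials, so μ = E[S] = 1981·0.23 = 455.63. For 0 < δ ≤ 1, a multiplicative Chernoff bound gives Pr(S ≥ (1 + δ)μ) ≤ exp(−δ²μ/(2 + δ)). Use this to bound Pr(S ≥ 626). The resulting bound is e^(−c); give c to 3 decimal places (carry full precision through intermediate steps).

26.835

Write 626 = (1 + δ)μ, so δ = 626/455.63 − 1 = 0.3739218…
Then the exponent is δ²μ/(2 + δ) = (626 − μ)² / (μ·(2 + δ)) = 26.835366.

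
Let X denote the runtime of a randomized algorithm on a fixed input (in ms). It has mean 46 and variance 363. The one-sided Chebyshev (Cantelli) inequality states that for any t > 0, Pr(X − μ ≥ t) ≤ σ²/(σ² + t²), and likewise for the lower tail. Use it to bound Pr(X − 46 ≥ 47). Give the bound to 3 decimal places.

0.141

Here σ² = 363 and t = 47, so σ² + t² = 2572.
Cantelli's bound: 363/2572 = 0.1411.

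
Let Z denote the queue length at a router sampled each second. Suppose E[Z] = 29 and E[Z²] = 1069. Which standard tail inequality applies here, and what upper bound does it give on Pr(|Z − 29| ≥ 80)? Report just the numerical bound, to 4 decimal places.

The first two moments determine the variance, so Chebyshev's inequality is the sharpest standard bound available.
Var(Z) = E[Z²] − (E[Z])² = 1069 − 841 = 228.
Chebyshev's inequality: Pr(|Z − μ| ≥ t) ≤ Var(Z)/t² = 228/6400 = 0.0356.

0.0356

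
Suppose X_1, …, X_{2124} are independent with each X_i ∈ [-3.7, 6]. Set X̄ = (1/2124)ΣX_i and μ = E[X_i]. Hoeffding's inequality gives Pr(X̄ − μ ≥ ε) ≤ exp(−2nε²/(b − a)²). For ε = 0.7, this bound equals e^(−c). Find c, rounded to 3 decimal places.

c = 2nε²/(b − a)² = 2·2124·0.7² / 9.7² = 22.1226.

22.123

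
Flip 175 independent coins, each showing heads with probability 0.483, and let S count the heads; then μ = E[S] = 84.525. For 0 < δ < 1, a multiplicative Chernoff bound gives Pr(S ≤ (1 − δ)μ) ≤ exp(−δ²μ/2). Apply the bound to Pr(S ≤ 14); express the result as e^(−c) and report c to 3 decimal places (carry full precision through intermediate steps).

29.422

Write 14 = (1 − δ)μ, so δ = 1 − 14/84.525 = 0.8343685…
Then the exponent is δ²μ/2 = (μ − 14)²/(2μ) = 29.421920.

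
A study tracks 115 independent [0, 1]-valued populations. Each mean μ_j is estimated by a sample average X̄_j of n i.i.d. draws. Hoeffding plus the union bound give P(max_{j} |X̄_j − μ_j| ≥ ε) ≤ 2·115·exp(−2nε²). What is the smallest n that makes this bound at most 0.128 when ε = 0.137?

Need 2·115·exp(−2nε²) ≤ 0.128, i.e. exp(−2nε²) ≤ 0.128/230.
So 2nε² ≥ ln(230/0.128) = 7.493804.
Hence n ≥ 7.493804/(2·0.137²) = 199.632.
The smallest integer n is 200.

200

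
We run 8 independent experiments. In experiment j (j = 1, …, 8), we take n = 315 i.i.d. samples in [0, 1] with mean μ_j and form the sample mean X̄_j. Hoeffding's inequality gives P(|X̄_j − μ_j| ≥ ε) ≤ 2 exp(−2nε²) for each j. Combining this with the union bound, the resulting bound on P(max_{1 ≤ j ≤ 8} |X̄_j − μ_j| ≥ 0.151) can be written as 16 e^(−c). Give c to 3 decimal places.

14.365

Union bound over the 8 events: P(max_{1 ≤ j ≤ 8} |X̄_j − μ_j| ≥ 0.151) ≤ 8·2·exp(−2nε²) = 16 exp(−2·315·0.151²).
So c = 2·315·0.151² = 14.3646.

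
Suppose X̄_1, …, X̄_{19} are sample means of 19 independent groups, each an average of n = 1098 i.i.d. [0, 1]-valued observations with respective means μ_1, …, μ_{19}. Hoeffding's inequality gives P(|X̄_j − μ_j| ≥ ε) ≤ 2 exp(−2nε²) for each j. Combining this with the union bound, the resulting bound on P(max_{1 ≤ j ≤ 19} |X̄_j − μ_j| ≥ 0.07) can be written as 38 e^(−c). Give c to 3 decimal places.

Union bound over the 19 events: P(max_{1 ≤ j ≤ 19} |X̄_j − μ_j| ≥ 0.07) ≤ 19·2·exp(−2nε²) = 38 exp(−2·1098·0.07²).
So c = 2·1098·0.07² = 10.7604.

10.760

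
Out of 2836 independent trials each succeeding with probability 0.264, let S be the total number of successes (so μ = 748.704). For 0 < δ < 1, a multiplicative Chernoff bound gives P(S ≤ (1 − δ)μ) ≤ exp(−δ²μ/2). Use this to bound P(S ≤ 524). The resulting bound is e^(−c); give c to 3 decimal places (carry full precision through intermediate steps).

Write 524 = (1 − δ)μ, so δ = 1 − 524/748.704 = 0.3001239…
Then the exponent is δ²μ/2 = (μ − 524)²/(2μ) = 33.719526.

33.720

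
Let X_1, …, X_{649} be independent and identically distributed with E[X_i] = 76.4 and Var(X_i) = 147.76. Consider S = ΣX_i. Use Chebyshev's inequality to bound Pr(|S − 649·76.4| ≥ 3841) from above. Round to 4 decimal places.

Var(S) = n·Var(X_i) = 649·147.76 = 95896.24.
Chebyshev: Pr(|S − 649·76.4| ≥ 3841) ≤ Var(S)/3841² = 95896.24/14753281 = 0.0065.

0.0065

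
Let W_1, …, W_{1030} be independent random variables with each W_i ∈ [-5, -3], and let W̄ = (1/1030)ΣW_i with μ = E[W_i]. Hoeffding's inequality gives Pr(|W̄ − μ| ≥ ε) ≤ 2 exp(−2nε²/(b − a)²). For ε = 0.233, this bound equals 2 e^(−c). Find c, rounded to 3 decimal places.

c = 2nε²/(b − a)² = 2·1030·0.233² / 2² = 27.9588.

27.959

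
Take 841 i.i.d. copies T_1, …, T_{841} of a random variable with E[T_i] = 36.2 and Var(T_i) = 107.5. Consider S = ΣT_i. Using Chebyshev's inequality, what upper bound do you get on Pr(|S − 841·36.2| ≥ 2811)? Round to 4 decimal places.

0.0114

Var(S) = n·Var(T_i) = 841·107.5 = 90407.5.
Chebyshev: Pr(|S − 841·36.2| ≥ 2811) ≤ Var(S)/2811² = 90407.5/7901721 = 0.0114.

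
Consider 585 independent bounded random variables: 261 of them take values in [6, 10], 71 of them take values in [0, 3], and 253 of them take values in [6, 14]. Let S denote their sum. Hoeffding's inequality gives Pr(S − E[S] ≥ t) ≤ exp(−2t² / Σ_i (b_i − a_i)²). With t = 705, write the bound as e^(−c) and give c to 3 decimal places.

Σ(b_i − a_i)² = 261·4² + 71·3² + 253·8² = 21007.
c = 2t² / 21007 = 2·705² / 21007 = 47.3199.

47.320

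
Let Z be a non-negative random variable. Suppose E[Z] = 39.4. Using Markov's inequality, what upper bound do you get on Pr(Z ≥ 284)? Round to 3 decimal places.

0.139

Markov's inequality: for a non-negative random variable, Pr(Z ≥ a) ≤ E[Z]/a.
Here E[Z] = 39.4 and a = 284, so the bound is 39.4/284 = 0.1387.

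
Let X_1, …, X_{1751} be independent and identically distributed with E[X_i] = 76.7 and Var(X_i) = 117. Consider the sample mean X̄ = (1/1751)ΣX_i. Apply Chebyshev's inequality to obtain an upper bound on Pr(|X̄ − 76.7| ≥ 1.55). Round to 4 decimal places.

Var(X̄) = Var(X_i)/n = 117/1751 = 0.066819.
Chebyshev: Pr(|X̄ − 76.7| ≥ 1.55) ≤ Var(X̄)/(1.55)² = 117/(1751·1.55²) = 0.0278.

0.0278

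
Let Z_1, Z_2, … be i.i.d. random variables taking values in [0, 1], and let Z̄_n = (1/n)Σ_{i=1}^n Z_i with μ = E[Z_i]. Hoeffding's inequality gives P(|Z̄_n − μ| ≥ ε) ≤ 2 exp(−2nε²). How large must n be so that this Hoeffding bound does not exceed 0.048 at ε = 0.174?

62

Require 2·exp(−2nε²) ≤ 0.048, i.e. 2nε² ≥ ln(2/0.048) = 3.729701.
So n ≥ 3.729701 / (2·0.174²) = 61.595.
The smallest integer n is 62.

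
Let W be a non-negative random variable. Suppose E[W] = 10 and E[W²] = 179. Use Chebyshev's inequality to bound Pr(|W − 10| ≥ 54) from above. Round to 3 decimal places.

0.027

Var(W) = E[W²] − (E[W])² = 179 − 100 = 79.
Chebyshev's inequality: Pr(|W − μ| ≥ t) ≤ Var(W)/t² = 79/2916 = 0.0271.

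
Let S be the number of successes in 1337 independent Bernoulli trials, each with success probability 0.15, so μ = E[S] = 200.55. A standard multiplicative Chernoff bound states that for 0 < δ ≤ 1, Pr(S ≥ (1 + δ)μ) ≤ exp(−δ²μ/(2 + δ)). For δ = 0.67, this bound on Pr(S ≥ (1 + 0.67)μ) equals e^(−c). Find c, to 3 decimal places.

33.718

c = δ²μ/(2 + δ) = 0.67²·200.55/(2 + 0.67) = 33.7179.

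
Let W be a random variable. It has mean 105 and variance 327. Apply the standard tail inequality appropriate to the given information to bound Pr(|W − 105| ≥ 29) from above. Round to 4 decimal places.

Mean and variance are known, so Chebyshev's inequality applies.
Chebyshev: Pr(|W − μ| ≥ t) ≤ Var(W)/t².
Bound = 327 / 841 = 0.3888.

0.3888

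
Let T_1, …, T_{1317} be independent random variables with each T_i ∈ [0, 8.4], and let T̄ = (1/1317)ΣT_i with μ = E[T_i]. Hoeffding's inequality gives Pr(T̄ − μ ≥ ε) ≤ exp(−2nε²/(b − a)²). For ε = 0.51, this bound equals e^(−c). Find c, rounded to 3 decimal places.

c = 2nε²/(b − a)² = 2·1317·0.51² / 8.4² = 9.7095.

9.710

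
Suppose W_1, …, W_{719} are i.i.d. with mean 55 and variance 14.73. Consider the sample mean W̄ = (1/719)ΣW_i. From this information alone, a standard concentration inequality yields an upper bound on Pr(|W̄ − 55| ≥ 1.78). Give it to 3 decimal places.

With mean and variance of each term known, Chebyshev's inequality bounds the deviation of the sum (or sample mean).
Var(W̄) = Var(W_i)/n = 14.73/719 = 0.020487.
Chebyshev: Pr(|W̄ − 55| ≥ 1.78) ≤ Var(W̄)/(1.78)² = 14.73/(719·1.78²) = 0.0065.

0.006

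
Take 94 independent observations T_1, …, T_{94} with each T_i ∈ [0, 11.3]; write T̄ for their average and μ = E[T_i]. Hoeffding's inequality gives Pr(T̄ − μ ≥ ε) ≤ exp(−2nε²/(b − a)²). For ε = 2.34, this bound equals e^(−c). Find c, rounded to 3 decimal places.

8.062

c = 2nε²/(b − a)² = 2·94·2.34² / 11.3² = 8.0618.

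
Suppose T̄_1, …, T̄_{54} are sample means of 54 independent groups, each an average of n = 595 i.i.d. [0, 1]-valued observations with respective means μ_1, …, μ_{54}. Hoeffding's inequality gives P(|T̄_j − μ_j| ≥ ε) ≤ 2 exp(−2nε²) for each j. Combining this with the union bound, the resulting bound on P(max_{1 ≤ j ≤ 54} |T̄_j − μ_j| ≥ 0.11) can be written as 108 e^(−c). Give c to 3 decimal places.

14.399

Union bound over the 54 events: P(max_{1 ≤ j ≤ 54} |T̄_j − μ_j| ≥ 0.11) ≤ 54·2·exp(−2nε²) = 108 exp(−2·595·0.11²).
So c = 2·595·0.11² = 14.3990.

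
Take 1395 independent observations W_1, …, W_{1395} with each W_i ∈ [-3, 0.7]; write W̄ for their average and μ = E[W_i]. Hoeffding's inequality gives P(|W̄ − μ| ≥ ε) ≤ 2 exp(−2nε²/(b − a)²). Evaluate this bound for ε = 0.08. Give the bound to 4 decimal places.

0.5427

Exponent: 2nε²/(b − a)² = 2·1395·0.08² / 3.7² = 1.30431.
Bound = 2·exp(−1.30431) = 0.54272.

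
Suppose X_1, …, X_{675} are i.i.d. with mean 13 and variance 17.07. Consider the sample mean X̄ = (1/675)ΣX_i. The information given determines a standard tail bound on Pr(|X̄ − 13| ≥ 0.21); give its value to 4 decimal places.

With mean and variance of each term known, Chebyshev's inequality bounds the deviation of the sum (or sample mean).
Var(X̄) = Var(X_i)/n = 17.07/675 = 0.025289.
Chebyshev: Pr(|X̄ − 13| ≥ 0.21) ≤ Var(X̄)/(0.21)² = 17.07/(675·0.21²) = 0.5734.

0.5734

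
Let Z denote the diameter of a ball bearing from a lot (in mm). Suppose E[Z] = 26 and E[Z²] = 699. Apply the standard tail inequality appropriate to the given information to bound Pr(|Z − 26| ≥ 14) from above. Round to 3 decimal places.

The first two moments determine the variance, so Chebyshev's inequality is the sharpest standard bound available.
Var(Z) = E[Z²] − (E[Z])² = 699 − 676 = 23.
Chebyshev's inequality: Pr(|Z − μ| ≥ t) ≤ Var(Z)/t² = 23/196 = 0.1173.

0.117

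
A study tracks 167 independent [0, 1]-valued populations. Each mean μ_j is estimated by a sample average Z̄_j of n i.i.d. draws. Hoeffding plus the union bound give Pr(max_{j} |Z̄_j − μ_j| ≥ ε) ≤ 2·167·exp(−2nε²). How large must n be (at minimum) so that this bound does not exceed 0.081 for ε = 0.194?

111

Need 2·167·exp(−2nε²) ≤ 0.081, i.e. exp(−2nε²) ≤ 0.081/334.
So 2nε² ≥ ln(334/0.081) = 8.324447.
Hence n ≥ 8.324447/(2·0.194²) = 110.592.
The smallest integer n is 111.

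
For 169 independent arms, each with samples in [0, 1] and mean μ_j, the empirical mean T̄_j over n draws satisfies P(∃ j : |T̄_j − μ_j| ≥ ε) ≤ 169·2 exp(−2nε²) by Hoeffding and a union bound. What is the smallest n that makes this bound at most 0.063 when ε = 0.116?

Need 2·169·exp(−2nε²) ≤ 0.063, i.e. exp(−2nε²) ≤ 0.063/338.
So 2nε² ≥ ln(338/0.063) = 8.587666.
Hence n ≥ 8.587666/(2·0.116²) = 319.102.
The smallest integer n is 320.

320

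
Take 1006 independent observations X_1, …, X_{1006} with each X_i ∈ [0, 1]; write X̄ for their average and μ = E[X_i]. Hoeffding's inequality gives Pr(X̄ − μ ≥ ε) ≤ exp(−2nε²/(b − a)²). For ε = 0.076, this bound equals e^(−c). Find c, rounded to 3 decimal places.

c = 2nε²/(b − a)² = 2·1006·0.076² / 1² = 11.6213.

11.621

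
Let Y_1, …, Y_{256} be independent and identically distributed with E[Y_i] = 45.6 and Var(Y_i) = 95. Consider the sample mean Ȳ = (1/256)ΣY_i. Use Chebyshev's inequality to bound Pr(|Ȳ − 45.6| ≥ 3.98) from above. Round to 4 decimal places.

Var(Ȳ) = Var(Y_i)/n = 95/256 = 0.37109.
Chebyshev: Pr(|Ȳ − 45.6| ≥ 3.98) ≤ Var(Ȳ)/(3.98)² = 95/(256·3.98²) = 0.0234.

0.0234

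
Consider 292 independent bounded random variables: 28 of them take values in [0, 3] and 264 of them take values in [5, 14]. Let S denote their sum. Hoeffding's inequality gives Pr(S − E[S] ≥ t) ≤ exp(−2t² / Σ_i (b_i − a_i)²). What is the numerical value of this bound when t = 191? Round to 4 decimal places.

Σ(b_i − a_i)² = 28·3² + 264·9² = 21636.
Exponent = 2·191² / 21636 = 3.37225.
Bound = exp(−3.37225) = 0.03431.

0.0343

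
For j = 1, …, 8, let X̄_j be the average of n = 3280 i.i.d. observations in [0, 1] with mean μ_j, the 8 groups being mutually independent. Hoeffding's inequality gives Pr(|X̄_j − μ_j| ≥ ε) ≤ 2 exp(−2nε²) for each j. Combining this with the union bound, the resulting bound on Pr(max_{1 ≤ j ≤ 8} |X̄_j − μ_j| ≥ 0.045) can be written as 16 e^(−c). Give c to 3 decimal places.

Union bound over the 8 events: Pr(max_{1 ≤ j ≤ 8} |X̄_j − μ_j| ≥ 0.045) ≤ 8·2·exp(−2nε²) = 16 exp(−2·3280·0.045²).
So c = 2·3280·0.045² = 13.2840.

13.284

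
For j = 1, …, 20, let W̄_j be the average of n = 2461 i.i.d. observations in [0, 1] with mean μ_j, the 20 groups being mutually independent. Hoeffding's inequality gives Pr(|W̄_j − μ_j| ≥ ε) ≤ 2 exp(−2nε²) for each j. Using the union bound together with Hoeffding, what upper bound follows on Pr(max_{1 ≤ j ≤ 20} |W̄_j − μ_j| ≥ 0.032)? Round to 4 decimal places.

0.2589

Per-experiment Hoeffding bound: 2·exp(−2·2461·0.032²) = 2·exp(−5.04013) = 0.012946.
Union bound over 20 events: 20·0.012946 = 0.25892.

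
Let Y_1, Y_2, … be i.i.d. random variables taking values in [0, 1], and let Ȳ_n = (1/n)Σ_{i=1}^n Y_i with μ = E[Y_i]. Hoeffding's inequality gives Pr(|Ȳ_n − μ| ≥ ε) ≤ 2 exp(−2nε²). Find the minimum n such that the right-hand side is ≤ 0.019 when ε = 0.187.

Require 2·exp(−2nε²) ≤ 0.019, i.e. 2nε² ≥ ln(2/0.019) = 4.656463.
So n ≥ 4.656463 / (2·0.187²) = 66.580.
The smallest integer n is 67.

67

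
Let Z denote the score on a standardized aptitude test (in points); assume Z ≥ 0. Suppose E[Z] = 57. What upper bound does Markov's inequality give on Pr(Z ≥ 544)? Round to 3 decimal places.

0.105

Markov's inequality: for a non-negative random variable, Pr(Z ≥ a) ≤ E[Z]/a.
Here E[Z] = 57 and a = 544, so the bound is 57/544 = 0.1048.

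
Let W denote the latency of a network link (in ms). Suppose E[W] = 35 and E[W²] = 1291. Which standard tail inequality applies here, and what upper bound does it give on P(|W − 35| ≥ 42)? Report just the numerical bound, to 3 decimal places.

0.037

The first two moments determine the variance, so Chebyshev's inequality is the sharpest standard bound available.
Var(W) = E[W²] − (E[W])² = 1291 − 1225 = 66.
Chebyshev's inequality: P(|W − μ| ≥ t) ≤ Var(W)/t² = 66/1764 = 0.0374.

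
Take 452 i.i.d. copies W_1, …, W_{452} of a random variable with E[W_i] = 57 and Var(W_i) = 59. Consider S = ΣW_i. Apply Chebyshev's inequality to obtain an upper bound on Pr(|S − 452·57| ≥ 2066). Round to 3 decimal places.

Var(S) = n·Var(W_i) = 452·59 = 26668.
Chebyshev: Pr(|S − 452·57| ≥ 2066) ≤ Var(S)/2066² = 26668/4268356 = 0.0062.

0.006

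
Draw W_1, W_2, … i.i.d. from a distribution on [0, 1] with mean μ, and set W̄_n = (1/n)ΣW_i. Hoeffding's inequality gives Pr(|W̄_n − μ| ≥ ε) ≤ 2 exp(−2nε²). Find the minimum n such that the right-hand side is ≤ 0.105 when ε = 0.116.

Require 2·exp(−2nε²) ≤ 0.105, i.e. 2nε² ≥ ln(2/0.105) = 2.946942.
So n ≥ 2.946942 / (2·0.116²) = 109.503.
The smallest integer n is 110.

110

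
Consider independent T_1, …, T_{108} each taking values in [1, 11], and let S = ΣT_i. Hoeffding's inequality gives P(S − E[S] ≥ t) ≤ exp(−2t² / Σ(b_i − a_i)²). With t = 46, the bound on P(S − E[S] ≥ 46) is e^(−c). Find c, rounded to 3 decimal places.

Σ(b_i − a_i)² = 108·(10)² = 10800.
c = 2t²/10800 = 2·46²/10800 = 0.3919.

0.392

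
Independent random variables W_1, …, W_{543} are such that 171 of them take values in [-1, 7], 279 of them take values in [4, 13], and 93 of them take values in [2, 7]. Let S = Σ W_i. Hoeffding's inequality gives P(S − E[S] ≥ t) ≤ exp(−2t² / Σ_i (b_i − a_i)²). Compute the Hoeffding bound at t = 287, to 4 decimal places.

0.0101

Σ(b_i − a_i)² = 171·8² + 279·9² + 93·5² = 35868.
Exponent = 2·287² / 35868 = 4.59290.
Bound = exp(−4.59290) = 0.01012.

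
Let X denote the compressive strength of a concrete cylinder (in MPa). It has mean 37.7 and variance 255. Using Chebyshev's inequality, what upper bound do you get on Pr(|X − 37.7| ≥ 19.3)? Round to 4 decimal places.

0.6846

Chebyshev: Pr(|X − μ| ≥ t) ≤ Var(X)/t².
Bound = 255 / 372.49 = 0.6846.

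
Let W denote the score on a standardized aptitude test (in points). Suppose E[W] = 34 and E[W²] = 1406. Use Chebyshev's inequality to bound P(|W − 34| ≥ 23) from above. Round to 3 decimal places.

0.473

Var(W) = E[W²] − (E[W])² = 1406 − 1156 = 250.
Chebyshev's inequality: P(|W − μ| ≥ t) ≤ Var(W)/t² = 250/529 = 0.4726.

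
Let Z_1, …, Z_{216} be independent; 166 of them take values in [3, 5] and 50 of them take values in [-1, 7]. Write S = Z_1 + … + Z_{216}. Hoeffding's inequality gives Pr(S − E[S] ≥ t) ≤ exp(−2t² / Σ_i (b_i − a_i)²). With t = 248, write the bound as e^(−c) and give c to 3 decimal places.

Σ(b_i − a_i)² = 166·2² + 50·8² = 3864.
c = 2t² / 3864 = 2·248² / 3864 = 31.8344.

31.834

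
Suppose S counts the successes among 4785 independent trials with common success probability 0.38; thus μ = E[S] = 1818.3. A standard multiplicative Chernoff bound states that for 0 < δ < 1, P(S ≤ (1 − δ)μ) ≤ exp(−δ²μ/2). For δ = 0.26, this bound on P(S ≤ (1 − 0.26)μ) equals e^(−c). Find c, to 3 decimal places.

c = δ²μ/2 = 0.26²·1818.3/2 = 61.4585.

61.459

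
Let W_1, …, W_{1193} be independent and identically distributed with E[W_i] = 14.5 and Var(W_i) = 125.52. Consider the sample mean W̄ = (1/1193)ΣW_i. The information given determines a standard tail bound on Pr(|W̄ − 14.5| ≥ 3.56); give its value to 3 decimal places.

With mean and variance of each term known, Chebyshev's inequality bounds the deviation of the sum (or sample mean).
Var(W̄) = Var(W_i)/n = 125.52/1193 = 0.10521.
Chebyshev: Pr(|W̄ − 14.5| ≥ 3.56) ≤ Var(W̄)/(3.56)² = 125.52/(1193·3.56²) = 0.0083.

0.008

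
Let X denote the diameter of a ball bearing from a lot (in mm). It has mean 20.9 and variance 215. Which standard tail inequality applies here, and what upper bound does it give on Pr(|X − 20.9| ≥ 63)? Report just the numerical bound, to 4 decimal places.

0.0542

Mean and variance are known, so Chebyshev's inequality applies.
Chebyshev: Pr(|X − μ| ≥ t) ≤ Var(X)/t².
Bound = 215 / 3969 = 0.0542.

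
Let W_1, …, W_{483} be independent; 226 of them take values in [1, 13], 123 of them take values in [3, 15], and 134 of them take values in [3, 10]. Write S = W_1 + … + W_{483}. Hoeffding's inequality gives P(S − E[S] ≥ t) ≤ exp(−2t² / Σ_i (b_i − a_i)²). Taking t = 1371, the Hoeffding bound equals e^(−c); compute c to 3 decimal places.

66.159

Σ(b_i − a_i)² = 226·12² + 123·12² + 134·7² = 56822.
c = 2t² / 56822 = 2·1371² / 56822 = 66.1589.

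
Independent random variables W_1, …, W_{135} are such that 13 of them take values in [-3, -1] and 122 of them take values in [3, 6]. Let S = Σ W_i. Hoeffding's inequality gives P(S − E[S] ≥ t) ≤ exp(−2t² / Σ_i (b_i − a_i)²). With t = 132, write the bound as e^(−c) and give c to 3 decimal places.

30.303

Σ(b_i − a_i)² = 13·2² + 122·3² = 1150.
c = 2t² / 1150 = 2·132² / 1150 = 30.3026.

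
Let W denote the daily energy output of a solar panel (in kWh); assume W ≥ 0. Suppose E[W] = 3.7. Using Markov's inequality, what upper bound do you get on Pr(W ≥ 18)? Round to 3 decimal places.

0.206

Markov's inequality: for a non-negative random variable, Pr(W ≥ a) ≤ E[W]/a.
Here E[W] = 3.7 and a = 18, so the bound is 3.7/18 = 0.2056.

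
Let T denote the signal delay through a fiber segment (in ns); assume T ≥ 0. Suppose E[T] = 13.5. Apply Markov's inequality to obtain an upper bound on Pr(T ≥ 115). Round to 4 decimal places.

0.1174

Markov's inequality: for a non-negative random variable, Pr(T ≥ a) ≤ E[T]/a.
Here E[T] = 13.5 and a = 115, so the bound is 13.5/115 = 0.1174.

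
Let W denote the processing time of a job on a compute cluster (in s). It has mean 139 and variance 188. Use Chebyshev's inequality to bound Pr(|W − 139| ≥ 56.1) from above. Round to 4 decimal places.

0.0597

Chebyshev: Pr(|W − μ| ≥ t) ≤ Var(W)/t².
Bound = 188 / 3147.21 = 0.0597.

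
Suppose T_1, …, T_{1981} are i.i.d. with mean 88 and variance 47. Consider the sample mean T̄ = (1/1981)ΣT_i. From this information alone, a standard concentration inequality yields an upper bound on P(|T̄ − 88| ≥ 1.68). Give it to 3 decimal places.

0.008

With mean and variance of each term known, Chebyshev's inequality bounds the deviation of the sum (or sample mean).
Var(T̄) = Var(T_i)/n = 47/1981 = 0.023725.
Chebyshev: P(|T̄ − 88| ≥ 1.68) ≤ Var(T̄)/(1.68)² = 47/(1981·1.68²) = 0.0084.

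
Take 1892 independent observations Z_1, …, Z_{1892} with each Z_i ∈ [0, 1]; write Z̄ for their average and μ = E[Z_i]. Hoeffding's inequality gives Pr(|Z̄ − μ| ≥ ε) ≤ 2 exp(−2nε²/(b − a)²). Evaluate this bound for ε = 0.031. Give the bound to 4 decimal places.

Exponent: 2nε²/(b − a)² = 2·1892·0.031² / 1² = 3.63642.
Bound = 2·exp(−3.63642) = 0.05269.

0.0527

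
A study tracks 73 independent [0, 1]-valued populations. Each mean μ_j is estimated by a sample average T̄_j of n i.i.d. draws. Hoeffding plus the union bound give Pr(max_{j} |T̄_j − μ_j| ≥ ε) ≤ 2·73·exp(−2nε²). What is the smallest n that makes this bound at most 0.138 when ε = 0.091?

Need 2·73·exp(−2nε²) ≤ 0.138, i.e. exp(−2nε²) ≤ 0.138/146.
So 2nε² ≥ ln(146/0.138) = 6.964108.
Hence n ≥ 6.964108/(2·0.091²) = 420.487.
The smallest integer n is 421.

421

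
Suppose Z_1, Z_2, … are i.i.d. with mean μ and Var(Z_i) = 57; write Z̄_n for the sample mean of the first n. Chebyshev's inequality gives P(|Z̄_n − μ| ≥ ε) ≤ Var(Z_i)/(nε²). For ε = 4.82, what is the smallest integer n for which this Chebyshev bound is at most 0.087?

29

Require 57/(n·4.82²) ≤ 0.087, i.e. n ≥ 57/(0.087·4.82²) = 28.201.
The smallest integer n is 29.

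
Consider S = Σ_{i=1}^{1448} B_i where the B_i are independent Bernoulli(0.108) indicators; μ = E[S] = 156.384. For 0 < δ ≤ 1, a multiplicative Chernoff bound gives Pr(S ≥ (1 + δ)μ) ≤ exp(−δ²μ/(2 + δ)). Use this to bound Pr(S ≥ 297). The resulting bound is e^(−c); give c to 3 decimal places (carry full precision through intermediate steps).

Write 297 = (1 + δ)μ, so δ = 297/156.384 − 1 = 0.8991713…
Then the exponent is δ²μ/(2 + δ) = (297 − μ)² / (μ·(2 + δ)) = 43.611727.

43.612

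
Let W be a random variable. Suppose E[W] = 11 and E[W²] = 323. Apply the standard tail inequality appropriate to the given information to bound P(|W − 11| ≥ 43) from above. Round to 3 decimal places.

The first two moments determine the variance, so Chebyshev's inequality is the sharpest standard bound available.
Var(W) = E[W²] − (E[W])² = 323 − 121 = 202.
Chebyshev's inequality: P(|W − μ| ≥ t) ≤ Var(W)/t² = 202/1849 = 0.1092.

0.109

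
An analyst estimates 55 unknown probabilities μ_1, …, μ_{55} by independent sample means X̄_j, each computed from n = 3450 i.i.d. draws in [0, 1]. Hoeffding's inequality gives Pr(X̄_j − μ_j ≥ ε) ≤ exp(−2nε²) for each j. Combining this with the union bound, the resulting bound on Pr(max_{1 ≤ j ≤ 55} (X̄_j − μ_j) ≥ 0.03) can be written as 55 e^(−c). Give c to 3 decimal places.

Union bound over the 55 events: Pr(max_{1 ≤ j ≤ 55} (X̄_j − μ_j) ≥ 0.03) ≤ 55·exp(−2nε²) = 55 exp(−2·3450·0.03²).
So c = 2·3450·0.03² = 6.2100.

6.210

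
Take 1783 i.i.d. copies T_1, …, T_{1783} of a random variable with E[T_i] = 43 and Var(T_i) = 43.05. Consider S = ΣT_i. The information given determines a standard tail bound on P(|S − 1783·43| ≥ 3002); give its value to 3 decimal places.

With mean and variance of each term known, Chebyshev's inequality bounds the deviation of the sum (or sample mean).
Var(S) = n·Var(T_i) = 1783·43.05 = 76758.15.
Chebyshev: P(|S − 1783·43| ≥ 3002) ≤ Var(S)/3002² = 76758.15/9012004 = 0.0085.

0.009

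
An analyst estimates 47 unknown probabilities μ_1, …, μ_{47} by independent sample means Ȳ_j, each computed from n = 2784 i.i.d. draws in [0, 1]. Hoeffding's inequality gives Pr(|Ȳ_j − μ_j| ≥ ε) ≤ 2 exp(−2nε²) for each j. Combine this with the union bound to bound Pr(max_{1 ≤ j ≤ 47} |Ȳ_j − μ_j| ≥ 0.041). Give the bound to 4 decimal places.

Per-experiment Hoeffding bound: 2·exp(−2·2784·0.041²) = 2·exp(−9.35981) = 0.00017223.
Union bound over 47 events: 47·0.00017223 = 0.00809.

0.0081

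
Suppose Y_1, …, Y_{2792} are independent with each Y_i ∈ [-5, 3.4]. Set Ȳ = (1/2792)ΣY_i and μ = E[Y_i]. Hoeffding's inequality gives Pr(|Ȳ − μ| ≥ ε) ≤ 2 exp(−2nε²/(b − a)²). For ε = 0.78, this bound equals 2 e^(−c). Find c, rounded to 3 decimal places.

c = 2nε²/(b − a)² = 2·2792·0.78² / 8.4² = 48.1478.

48.148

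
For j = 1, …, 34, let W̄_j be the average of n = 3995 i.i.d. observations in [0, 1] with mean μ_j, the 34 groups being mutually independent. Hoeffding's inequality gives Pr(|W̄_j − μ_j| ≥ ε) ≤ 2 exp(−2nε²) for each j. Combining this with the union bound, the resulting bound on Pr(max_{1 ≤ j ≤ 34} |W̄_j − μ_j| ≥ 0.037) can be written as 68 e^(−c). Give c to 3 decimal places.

10.938

Union bound over the 34 events: Pr(max_{1 ≤ j ≤ 34} |W̄_j − μ_j| ≥ 0.037) ≤ 34·2·exp(−2nε²) = 68 exp(−2·3995·0.037²).
So c = 2·3995·0.037² = 10.9383.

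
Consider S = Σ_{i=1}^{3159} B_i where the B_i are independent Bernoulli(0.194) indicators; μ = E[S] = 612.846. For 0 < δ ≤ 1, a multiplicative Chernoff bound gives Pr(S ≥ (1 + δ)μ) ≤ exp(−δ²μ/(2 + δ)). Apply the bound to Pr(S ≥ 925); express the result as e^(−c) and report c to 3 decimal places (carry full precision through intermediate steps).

63.361

Write 925 = (1 + δ)μ, so δ = 925/612.846 − 1 = 0.5093515…
Then the exponent is δ²μ/(2 + δ) = (925 − μ)² / (μ·(2 + δ)) = 63.361429.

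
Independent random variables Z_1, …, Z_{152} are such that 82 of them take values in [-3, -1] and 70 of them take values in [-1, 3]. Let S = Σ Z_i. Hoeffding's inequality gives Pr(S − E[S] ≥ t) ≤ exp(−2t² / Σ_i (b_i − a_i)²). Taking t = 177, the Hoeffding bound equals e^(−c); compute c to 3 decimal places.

Σ(b_i − a_i)² = 82·2² + 70·4² = 1448.
c = 2t² / 1448 = 2·177² / 1448 = 43.2721.

43.272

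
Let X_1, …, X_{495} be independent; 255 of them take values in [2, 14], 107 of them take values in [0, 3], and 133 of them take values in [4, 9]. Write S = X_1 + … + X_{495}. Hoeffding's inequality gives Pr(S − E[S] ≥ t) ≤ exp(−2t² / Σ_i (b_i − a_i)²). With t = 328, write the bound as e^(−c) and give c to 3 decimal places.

5.247

Σ(b_i − a_i)² = 255·12² + 107·3² + 133·5² = 41008.
c = 2t² / 41008 = 2·328² / 41008 = 5.2470.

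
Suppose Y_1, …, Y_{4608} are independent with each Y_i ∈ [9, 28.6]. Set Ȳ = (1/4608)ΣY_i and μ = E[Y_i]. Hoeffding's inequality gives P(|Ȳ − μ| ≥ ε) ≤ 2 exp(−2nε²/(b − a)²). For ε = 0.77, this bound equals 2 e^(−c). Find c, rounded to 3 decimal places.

14.224

c = 2nε²/(b − a)² = 2·4608·0.77² / 19.6² = 14.2237.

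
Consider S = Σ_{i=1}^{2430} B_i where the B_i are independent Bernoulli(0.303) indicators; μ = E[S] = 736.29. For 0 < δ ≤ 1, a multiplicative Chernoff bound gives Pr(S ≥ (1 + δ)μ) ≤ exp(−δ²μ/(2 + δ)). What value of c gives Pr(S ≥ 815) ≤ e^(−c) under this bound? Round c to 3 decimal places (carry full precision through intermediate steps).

3.994

Write 815 = (1 + δ)μ, so δ = 815/736.29 − 1 = 0.1069008…
Then the exponent is δ²μ/(2 + δ) = (815 − μ)² / (μ·(2 + δ)) = 3.993621.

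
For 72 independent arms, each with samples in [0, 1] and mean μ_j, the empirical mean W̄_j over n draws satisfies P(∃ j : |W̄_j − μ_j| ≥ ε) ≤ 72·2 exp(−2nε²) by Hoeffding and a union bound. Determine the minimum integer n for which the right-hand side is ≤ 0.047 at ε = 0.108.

Need 2·72·exp(−2nε²) ≤ 0.047, i.e. exp(−2nε²) ≤ 0.047/144.
So 2nε² ≥ ln(144/0.047) = 8.027421.
Hence n ≥ 8.027421/(2·0.108²) = 344.111.
The smallest integer n is 345.

345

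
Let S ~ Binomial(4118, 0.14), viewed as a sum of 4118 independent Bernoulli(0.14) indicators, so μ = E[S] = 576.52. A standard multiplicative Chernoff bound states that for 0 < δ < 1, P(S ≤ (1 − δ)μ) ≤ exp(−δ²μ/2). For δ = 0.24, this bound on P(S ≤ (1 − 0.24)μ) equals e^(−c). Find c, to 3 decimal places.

16.604

c = δ²μ/2 = 0.24²·576.52/2 = 16.6038.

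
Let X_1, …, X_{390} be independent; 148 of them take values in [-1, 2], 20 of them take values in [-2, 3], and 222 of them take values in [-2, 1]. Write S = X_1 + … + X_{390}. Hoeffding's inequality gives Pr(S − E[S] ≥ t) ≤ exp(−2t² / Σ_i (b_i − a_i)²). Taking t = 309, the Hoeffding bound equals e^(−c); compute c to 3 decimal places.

Σ(b_i − a_i)² = 148·3² + 20·5² + 222·3² = 3830.
c = 2t² / 3830 = 2·309² / 3830 = 49.8595.

49.860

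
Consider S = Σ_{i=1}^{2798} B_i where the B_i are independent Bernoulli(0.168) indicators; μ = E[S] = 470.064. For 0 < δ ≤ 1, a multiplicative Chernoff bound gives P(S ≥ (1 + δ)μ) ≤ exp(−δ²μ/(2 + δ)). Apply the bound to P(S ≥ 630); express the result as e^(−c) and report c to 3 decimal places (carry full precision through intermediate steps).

23.253

Write 630 = (1 + δ)μ, so δ = 630/470.064 − 1 = 0.340243…
Then the exponent is δ²μ/(2 + δ) = (630 − μ)² / (μ·(2 + δ)) = 23.252760.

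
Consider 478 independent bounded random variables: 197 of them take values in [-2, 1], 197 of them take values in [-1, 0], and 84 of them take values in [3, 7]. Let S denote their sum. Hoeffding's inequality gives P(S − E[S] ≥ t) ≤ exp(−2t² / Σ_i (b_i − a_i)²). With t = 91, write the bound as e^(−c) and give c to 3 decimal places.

Σ(b_i − a_i)² = 197·3² + 197·1² + 84·4² = 3314.
c = 2t² / 3314 = 2·91² / 3314 = 4.9976.

4.998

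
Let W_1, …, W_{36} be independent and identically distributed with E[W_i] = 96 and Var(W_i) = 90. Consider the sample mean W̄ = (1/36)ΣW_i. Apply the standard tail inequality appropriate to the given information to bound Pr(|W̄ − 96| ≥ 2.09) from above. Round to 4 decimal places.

0.5723

With mean and variance of each term known, Chebyshev's inequality bounds the deviation of the sum (or sample mean).
Var(W̄) = Var(W_i)/n = 90/36 = 2.5.
Chebyshev: Pr(|W̄ − 96| ≥ 2.09) ≤ Var(W̄)/(2.09)² = 90/(36·2.09²) = 0.5723.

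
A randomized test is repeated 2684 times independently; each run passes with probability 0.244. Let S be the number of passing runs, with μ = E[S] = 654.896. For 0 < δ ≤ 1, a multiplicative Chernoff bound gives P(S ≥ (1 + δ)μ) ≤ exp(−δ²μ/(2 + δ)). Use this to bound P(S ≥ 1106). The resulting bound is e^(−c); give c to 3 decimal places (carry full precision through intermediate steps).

Write 1106 = (1 + δ)μ, so δ = 1106/654.896 − 1 = 0.6888178…
Then the exponent is δ²μ/(2 + δ) = (1106 − μ)² / (μ·(2 + δ)) = 115.563224.

115.563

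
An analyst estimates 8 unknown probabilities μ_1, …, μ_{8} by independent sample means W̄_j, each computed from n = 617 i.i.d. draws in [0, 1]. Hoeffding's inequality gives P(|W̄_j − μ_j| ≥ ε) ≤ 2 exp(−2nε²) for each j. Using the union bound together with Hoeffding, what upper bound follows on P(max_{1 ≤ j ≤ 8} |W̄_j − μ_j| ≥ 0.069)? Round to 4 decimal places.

Per-experiment Hoeffding bound: 2·exp(−2·617·0.069²) = 2·exp(−5.87507) = 0.0056172.
Union bound over 8 events: 8·0.0056172 = 0.04494.

0.0449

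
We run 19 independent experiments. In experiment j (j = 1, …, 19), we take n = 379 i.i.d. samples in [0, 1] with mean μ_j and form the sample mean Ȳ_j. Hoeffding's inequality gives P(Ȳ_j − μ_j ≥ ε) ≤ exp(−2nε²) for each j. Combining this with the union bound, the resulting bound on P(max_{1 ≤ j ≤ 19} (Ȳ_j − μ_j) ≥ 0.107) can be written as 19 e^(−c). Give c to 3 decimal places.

8.678

Union bound over the 19 events: P(max_{1 ≤ j ≤ 19} (Ȳ_j − μ_j) ≥ 0.107) ≤ 19·exp(−2nε²) = 19 exp(−2·379·0.107²).
So c = 2·379·0.107² = 8.6783.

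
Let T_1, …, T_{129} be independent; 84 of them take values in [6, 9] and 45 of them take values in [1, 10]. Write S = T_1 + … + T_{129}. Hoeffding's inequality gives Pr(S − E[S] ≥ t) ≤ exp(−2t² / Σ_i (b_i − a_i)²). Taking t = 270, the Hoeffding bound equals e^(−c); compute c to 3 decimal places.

33.129

Σ(b_i − a_i)² = 84·3² + 45·9² = 4401.
c = 2t² / 4401 = 2·270² / 4401 = 33.1288.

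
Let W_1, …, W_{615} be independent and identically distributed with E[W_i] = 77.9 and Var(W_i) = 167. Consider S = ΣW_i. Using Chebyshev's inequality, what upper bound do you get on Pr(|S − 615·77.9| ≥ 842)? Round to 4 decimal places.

0.1449

Var(S) = n·Var(W_i) = 615·167 = 102705.
Chebyshev: Pr(|S − 615·77.9| ≥ 842) ≤ Var(S)/842² = 102705/708964 = 0.1449.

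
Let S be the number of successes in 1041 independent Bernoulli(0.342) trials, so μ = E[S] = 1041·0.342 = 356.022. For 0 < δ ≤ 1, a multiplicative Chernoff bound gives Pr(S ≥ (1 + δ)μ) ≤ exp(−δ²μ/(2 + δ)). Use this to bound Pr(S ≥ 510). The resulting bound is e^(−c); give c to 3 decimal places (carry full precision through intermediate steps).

Write 510 = (1 + δ)μ, so δ = 510/356.022 − 1 = 0.4324957…
Then the exponent is δ²μ/(2 + δ) = (510 − μ)² / (μ·(2 + δ)) = 27.377162.

27.377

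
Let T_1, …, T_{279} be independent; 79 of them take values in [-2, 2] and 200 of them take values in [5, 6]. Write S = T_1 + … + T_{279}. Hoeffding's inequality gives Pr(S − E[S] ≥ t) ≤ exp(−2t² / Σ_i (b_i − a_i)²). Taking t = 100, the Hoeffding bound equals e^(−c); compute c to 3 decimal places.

13.661

Σ(b_i − a_i)² = 79·4² + 200·1² = 1464.
c = 2t² / 1464 = 2·100² / 1464 = 13.6612.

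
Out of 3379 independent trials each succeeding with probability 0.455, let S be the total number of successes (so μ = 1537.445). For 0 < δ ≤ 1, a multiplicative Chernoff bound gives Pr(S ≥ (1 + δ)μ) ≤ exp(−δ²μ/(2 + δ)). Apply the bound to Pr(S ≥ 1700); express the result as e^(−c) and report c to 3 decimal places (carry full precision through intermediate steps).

8.162

Write 1700 = (1 + δ)μ, so δ = 1700/1537.445 − 1 = 0.1057306…
Then the exponent is δ²μ/(2 + δ) = (1700 − μ)² / (μ·(2 + δ)) = 8.162031.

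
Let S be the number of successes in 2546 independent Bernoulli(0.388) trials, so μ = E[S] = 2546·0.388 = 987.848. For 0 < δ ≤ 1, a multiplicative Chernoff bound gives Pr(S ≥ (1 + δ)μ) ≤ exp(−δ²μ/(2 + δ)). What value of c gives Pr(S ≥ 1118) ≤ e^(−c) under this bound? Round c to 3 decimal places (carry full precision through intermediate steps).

8.044

Write 1118 = (1 + δ)μ, so δ = 1118/987.848 − 1 = 0.1317531…
Then the exponent is δ²μ/(2 + δ) = (1118 − μ)² / (μ·(2 + δ)) = 8.044048.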